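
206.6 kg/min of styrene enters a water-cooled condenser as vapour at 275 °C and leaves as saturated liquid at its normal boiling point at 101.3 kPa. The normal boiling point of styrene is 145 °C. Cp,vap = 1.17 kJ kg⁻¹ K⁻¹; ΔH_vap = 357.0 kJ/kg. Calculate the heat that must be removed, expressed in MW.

Q_c = 1.75 MW

vapour 275→145 °C: -152.1 kJ/kg
condensation at 145 °C: -357 kJ/kg
Δh = -152.1 + -357 = -509.1 kJ/kg
Q = ṁ·Δh = 206.6 kg/min × -509.1 kJ/kg = -105180 kJ/min
|Q| = 1753 kW = 1.753 MW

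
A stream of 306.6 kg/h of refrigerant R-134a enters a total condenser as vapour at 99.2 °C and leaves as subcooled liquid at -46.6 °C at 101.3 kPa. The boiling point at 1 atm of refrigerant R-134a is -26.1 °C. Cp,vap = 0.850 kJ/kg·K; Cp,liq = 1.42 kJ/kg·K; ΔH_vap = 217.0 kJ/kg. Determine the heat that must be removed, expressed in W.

Q_c = 30000 W

vapour 99.2→-26.1 °C: -106.51 kJ/kg
condensation at -26.1 °C: -217 kJ/kg
liquid -26.1→-46.6 °C: -29.11 kJ/kg
Δh = -106.51 + -217 + -29.11 = -352.62 kJ/kg
Q = ṁ·Δh = 306.6 kg/h × -352.62 kJ/kg = -108110 kJ/h
|Q| = 30.031 kW = 30031 W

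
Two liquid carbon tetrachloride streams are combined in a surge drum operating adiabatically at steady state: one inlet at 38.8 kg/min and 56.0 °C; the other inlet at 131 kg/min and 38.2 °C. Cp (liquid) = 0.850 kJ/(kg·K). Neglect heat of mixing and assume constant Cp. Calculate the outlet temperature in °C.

No heat crosses the boundary, so H_out = H_in.
T_out = Σ ṁᵢCp,ᵢTᵢ / Σ ṁᵢCp,ᵢ
      = 6100.4 / 144.33 = 42.267 °C

T_out = 42.3 °C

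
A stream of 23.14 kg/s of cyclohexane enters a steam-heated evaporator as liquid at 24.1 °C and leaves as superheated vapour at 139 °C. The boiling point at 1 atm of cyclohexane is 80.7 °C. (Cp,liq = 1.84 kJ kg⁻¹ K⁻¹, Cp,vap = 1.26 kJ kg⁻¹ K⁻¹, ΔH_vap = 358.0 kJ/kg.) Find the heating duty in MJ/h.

liquid 24.1→80.7 °C: 104.14 kJ/kg
vaporisation at 80.7 °C: 358 kJ/kg
vapour 80.7→139 °C: 73.458 kJ/kg
Δh = 104.14 + 358 + 73.458 = 535.6 kJ/kg
Q = ṁ·Δh = 23.14 kg/s × 535.6 kJ/kg = 12394 kJ/s
|Q| = 12394 kW = 44618 MJ/h

Q = 44600 MJ/h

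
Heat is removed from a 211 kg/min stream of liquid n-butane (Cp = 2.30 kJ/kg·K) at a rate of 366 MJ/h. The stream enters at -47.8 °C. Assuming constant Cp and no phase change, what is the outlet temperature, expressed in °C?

Q = 366 MJ/h = 6100 kJ/min
ΔT = Q/(ṁ·Cp) = 6100/(211×2.30) = 12.57 K
T_out = -47.8 − 12.57 = -60.37 °C

T_out = -60.4 °C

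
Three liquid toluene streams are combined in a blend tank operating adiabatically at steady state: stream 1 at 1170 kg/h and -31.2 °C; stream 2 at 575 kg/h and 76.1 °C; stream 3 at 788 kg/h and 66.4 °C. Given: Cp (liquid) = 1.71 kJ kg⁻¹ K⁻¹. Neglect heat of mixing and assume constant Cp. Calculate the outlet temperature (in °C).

Energy balance with Q = 0: Σ ṁᵢCp,ᵢ(T_out − Tᵢ) = 0
T_out = Σ ṁᵢCp,ᵢTᵢ / Σ ṁᵢCp,ᵢ
      = 101880 / 4331.4 = 23.52 °C

T_out = 23.5 °C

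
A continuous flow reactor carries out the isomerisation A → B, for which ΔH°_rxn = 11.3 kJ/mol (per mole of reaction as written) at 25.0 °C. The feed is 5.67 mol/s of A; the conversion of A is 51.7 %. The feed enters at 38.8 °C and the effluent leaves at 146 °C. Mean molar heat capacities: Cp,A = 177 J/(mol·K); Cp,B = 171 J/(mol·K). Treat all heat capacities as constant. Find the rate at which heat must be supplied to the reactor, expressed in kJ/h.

Q_in = 499000 kJ/h

Extent of reaction ξ = 0.517 × 5.67 = 2.9314 mol/s
Reaction term: ξ·ΔH°_rxn = 2.9314 × 11.3 = 33.125 kJ/s
Sensible, feed 38.8→25 °C: -13.85 kJ/s
Outlet flows (mol/s): A 2.7386, B 2.9314
Sensible, products 25→146 °C: 119.31 kJ/s
Q = ΔH = 138.58 kJ/s = 138.58 kW
Heat supplied = 498890 kJ/h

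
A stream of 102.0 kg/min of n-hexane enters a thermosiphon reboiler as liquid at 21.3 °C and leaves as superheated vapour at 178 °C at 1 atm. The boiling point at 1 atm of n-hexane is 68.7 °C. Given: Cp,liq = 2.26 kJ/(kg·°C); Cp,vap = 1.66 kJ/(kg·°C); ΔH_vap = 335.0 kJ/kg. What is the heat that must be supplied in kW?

liquid 21.3→68.7 °C: 107.12 kJ/kg
vaporisation at 68.7 °C: 335 kJ/kg
vapour 68.7→178 °C: 181.44 kJ/kg
Δh = 107.12 + 335 + 181.44 = 623.56 kJ/kg
Q = ṁ·Δh = 102.0 kg/min × 623.56 kJ/kg = 63603 kJ/min
|Q| = 1060.1 kW

Q = 1060 kW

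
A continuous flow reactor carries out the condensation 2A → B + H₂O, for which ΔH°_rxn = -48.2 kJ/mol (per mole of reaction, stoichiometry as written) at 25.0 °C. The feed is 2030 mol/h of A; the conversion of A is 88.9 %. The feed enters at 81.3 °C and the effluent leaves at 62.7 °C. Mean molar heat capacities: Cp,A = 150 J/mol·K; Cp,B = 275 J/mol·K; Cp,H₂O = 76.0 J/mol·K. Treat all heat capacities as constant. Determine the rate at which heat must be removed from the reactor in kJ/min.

Q_out = 790 kJ/min

Extent of reaction ξ = 0.889 × 2030 / 2 = 902.34 mol/h
Reaction term: ξ·ΔH°_rxn = 902.34 × -48.2 = -43493 kJ/h
Sensible, feed 81.3→25 °C: -17143 kJ/h
Outlet flows (mol/h): A 225.33, B 902.34, H₂O 902.34
Sensible, products 25→62.7 °C: 13215 kJ/h
Q = ΔH = -47421 kJ/h = -13.173 kW
Heat removed = 790.36 kJ/min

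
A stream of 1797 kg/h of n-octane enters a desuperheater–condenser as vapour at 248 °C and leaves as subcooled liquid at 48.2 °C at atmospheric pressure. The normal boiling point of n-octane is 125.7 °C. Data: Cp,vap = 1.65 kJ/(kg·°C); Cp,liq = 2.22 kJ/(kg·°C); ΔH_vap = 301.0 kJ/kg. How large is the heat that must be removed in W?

vapour 248→125.7 °C: -201.79 kJ/kg
condensation at 125.7 °C: -301 kJ/kg
liquid 125.7→48.2 °C: -172.05 kJ/kg
Δh = -201.79 + -301 + -172.05 = -674.85 kJ/kg
Q = ṁ·Δh = 1797 kg/h × -674.85 kJ/kg = -1.2127e+06 kJ/h
|Q| = 336.86 kW = 336860 W

Q_c = 337000 W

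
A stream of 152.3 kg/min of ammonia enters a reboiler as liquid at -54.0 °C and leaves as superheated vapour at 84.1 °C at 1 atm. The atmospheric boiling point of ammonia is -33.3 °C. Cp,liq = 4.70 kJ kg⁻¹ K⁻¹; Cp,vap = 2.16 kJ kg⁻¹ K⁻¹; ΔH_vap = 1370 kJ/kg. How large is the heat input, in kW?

liquid -54.0→-33.3 °C: 97.29 kJ/kg
vaporisation at -33.3 °C: 1370 kJ/kg
vapour -33.3→84.1 °C: 253.58 kJ/kg
Δh = 97.29 + 1370 + 253.58 = 1720.9 kJ/kg
Q = ṁ·Δh = 152.3 kg/min × 1720.9 kJ/kg = 262090 kJ/min
|Q| = 4368.2 kW

Q = 4370 kW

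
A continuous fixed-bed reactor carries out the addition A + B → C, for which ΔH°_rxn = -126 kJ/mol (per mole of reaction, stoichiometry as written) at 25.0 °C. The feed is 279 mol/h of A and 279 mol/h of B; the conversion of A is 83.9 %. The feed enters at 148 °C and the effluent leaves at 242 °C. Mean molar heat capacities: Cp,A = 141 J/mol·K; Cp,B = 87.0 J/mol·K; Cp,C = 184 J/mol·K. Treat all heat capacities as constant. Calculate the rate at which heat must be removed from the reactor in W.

Q_out = 7150 W

Extent of reaction ξ = 0.839 × 279 = 234.08 mol/h
Reaction term: ξ·ΔH°_rxn = 234.08 × -126 = -29494 kJ/h
Sensible, feed 148→25 °C: -7824.3 kJ/h
Outlet flows (mol/h): A 44.919, B 44.919, C 234.08
Sensible, products 25→242 °C: 11569 kJ/h
Q = ΔH = -25750 kJ/h = -7.1527 kW
Heat removed = 7152.7 W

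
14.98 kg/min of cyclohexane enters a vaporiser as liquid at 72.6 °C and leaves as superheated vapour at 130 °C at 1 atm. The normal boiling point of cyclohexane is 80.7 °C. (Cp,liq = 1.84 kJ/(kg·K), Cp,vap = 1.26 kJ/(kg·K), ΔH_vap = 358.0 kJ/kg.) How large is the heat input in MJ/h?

Q = 391 MJ/h

liquid 72.6→80.7 °C: 14.904 kJ/kg
vaporisation at 80.7 °C: 358 kJ/kg
vapour 80.7→130 °C: 62.118 kJ/kg
Δh = 14.904 + 358 + 62.118 = 435.02 kJ/kg
Q = ṁ·Δh = 14.98 kg/min × 435.02 kJ/kg = 6516.6 kJ/min
|Q| = 108.61 kW = 391 MJ/h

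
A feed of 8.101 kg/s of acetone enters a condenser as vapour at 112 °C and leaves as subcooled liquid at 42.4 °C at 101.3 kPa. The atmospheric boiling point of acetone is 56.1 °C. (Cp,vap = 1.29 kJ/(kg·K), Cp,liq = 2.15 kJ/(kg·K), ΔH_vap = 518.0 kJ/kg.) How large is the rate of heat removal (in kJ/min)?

Q_c = 301000 kJ/min

vapour 112→56.1 °C: -72.111 kJ/kg
condensation at 56.1 °C: -518 kJ/kg
liquid 56.1→42.4 °C: -29.455 kJ/kg
Δh = -72.111 + -518 + -29.455 = -619.57 kJ/kg
Q = ṁ·Δh = 8.101 kg/s × -619.57 kJ/kg = -5019.1 kJ/s
|Q| = 5019.1 kW = 301150 kJ/min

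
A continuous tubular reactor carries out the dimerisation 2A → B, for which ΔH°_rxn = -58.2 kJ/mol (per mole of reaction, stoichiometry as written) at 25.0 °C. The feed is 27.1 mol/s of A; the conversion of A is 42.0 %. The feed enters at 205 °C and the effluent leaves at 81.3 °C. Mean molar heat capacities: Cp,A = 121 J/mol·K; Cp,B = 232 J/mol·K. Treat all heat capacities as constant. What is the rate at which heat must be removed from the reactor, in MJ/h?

Extent of reaction ξ = 0.420 × 27.1 / 2 = 5.691 mol/s
Reaction term: ξ·ΔH°_rxn = 5.691 × -58.2 = -331.22 kJ/s
Sensible, feed 205→25 °C: -590.24 kJ/s
Outlet flows (mol/s): A 15.718, B 5.691
Sensible, products 25→81.3 °C: 181.41 kJ/s
Q = ΔH = -740.04 kJ/s = -740.04 kW
Heat removed = 2664.2 MJ/h

Q_out = 2660 MJ/h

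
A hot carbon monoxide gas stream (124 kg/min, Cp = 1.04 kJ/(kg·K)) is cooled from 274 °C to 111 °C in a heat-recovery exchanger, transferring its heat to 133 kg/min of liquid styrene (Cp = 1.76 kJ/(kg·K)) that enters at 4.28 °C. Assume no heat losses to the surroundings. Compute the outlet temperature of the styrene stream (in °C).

Heat released by hot stream: Q = 124 × 1.04 × (274 − 111) = 21020 kJ/min
Energy balance on cold side (adiabatic exchanger): Q = ṁ_c·Cp_c·(T_c,out − T_c,in)
T_c,out = 4.28 + 21020/(133 × 1.76) = 94.08 °C

T_c,out = 94.1 °C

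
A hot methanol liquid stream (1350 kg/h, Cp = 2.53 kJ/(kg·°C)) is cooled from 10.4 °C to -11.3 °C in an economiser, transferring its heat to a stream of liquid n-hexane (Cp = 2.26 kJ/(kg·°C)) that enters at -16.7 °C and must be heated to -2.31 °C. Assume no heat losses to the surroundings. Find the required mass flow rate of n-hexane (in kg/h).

ṁ_c = 2280 kg/h

Heat released by hot stream: Q = 1350 × 2.53 × (10.4 − -11.3) = 74116 kJ/h
Energy balance on cold side (adiabatic exchanger): Q = ṁ_c·Cp_c·(T_c,out − T_c,in)
ṁ_c = 74116 / [2.26 × (-2.31 − -16.7)] = 2279 kg/h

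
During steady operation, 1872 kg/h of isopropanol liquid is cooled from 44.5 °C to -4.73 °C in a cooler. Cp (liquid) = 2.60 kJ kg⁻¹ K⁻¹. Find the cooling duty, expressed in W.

Q_c = 66600 W

Q = ṁ·Cp·ΔT = 1872 × 2.60 × (-4.73 − 44.5) = -239610 kJ/h
Converting: 239610 / 3600 s = 66.559 kW
Cooling duty = 66559 W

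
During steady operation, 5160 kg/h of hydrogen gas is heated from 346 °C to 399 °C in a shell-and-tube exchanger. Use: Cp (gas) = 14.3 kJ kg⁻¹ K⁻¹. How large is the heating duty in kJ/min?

Q = ṁ·Cp·ΔT = 5160 × 14.3 × (399 − 346) = 3.9108e+06 kJ/h
Converting: 3.9108e+06 / 3600 s = 1086.3 kW
Heating duty = 65179 kJ/min

Q = 65200 kJ/min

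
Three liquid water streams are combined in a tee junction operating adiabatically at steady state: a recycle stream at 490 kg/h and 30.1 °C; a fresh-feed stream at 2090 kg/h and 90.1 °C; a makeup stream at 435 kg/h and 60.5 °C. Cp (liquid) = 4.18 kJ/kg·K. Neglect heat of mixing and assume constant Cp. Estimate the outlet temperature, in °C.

T_out = 76.1 °C

Energy balance with Q = 0: Σ ṁᵢCp,ᵢ(T_out − Tᵢ) = 0
T_out = Σ ṁᵢCp,ᵢTᵢ / Σ ṁᵢCp,ᵢ
      = 958790 / 12603 = 76.078 °C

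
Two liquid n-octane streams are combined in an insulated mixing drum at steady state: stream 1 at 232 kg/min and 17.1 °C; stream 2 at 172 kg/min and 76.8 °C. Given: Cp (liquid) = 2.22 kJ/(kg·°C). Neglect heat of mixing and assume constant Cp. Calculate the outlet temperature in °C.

Energy balance with Q = 0: Σ ṁᵢCp,ᵢ(T_out − Tᵢ) = 0
T_out = Σ ṁᵢCp,ᵢTᵢ / Σ ṁᵢCp,ᵢ
      = 38132 / 896.88 = 42.517 °C

T_out = 42.5 °C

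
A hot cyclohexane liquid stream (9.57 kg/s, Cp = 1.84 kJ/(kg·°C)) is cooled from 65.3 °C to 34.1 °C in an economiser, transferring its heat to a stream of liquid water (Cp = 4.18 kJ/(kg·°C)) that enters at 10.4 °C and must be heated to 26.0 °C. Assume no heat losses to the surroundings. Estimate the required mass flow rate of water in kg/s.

Heat released by hot stream: Q = 9.57 × 1.84 × (65.3 − 34.1) = 549.39 kJ/s
Energy balance on cold side (adiabatic exchanger): Q = ṁ_c·Cp_c·(T_c,out − T_c,in)
ṁ_c = 549.39 / [4.18 × (26.0 − 10.4)] = 8.4253 kg/s

ṁ_c = 8.43 kg/s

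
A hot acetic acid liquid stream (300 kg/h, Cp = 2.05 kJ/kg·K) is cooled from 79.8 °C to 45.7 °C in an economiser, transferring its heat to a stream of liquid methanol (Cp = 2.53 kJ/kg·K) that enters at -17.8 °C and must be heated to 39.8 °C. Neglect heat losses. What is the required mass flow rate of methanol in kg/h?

ṁ_c = 144 kg/h

Heat released by hot stream: Q = 300 × 2.05 × (79.8 − 45.7) = 20971 kJ/h
Energy balance on cold side (adiabatic exchanger): Q = ṁ_c·Cp_c·(T_c,out − T_c,in)
ṁ_c = 20971 / [2.53 × (39.8 − -17.8)] = 143.91 kg/h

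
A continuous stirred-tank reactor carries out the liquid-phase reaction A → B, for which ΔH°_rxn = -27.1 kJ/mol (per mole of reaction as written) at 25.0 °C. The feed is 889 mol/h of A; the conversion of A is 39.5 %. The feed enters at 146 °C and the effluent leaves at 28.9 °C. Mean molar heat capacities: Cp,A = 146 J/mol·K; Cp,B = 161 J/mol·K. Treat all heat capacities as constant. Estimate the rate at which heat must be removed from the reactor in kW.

Q_out = 6.86 kW

Extent of reaction ξ = 0.395 × 889 = 351.16 mol/h
Reaction term: ξ·ΔH°_rxn = 351.16 × -27.1 = -9516.3 kJ/h
Sensible, feed 146→25 °C: -15705 kJ/h
Outlet flows (mol/h): A 537.85, B 351.16
Sensible, products 25→28.9 °C: 526.74 kJ/h
Q = ΔH = -24695 kJ/h = -6.8596 kW
Heat removed = 6.8596 kW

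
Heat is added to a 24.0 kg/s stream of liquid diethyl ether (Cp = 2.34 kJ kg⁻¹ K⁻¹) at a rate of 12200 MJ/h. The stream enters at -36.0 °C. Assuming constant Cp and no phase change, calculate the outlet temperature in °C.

Q = 12200 MJ/h = 3388.9 kJ/s
ΔT = Q/(ṁ·Cp) = 3388.9/(24.0×2.34) = 60.343 K
T_out = -36.0 + 60.343 = 24.343 °C

T_out = 24.3 °C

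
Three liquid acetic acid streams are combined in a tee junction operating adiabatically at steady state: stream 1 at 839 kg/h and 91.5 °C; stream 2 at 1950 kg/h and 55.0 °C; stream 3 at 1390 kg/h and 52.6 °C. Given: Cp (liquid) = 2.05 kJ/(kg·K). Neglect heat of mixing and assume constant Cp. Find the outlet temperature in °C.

T_out = 61.5 °C

No heat crosses the boundary, so H_out = H_in.
T_out = Σ ṁᵢCp,ᵢTᵢ / Σ ṁᵢCp,ᵢ
      = 527120 / 8566.9 = 61.53 °C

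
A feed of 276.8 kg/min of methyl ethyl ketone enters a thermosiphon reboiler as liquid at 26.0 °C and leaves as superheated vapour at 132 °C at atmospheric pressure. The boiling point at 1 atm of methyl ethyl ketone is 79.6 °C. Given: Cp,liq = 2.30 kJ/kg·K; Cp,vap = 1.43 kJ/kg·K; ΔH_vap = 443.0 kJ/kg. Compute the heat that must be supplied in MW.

liquid 26.0→79.6 °C: 123.28 kJ/kg
vaporisation at 79.6 °C: 443 kJ/kg
vapour 79.6→132 °C: 74.932 kJ/kg
Δh = 123.28 + 443 + 74.932 = 641.21 kJ/kg
Q = ṁ·Δh = 276.8 kg/min × 641.21 kJ/kg = 177490 kJ/min
|Q| = 2958.1 kW = 2.9581 MW

Q = 2.96 MW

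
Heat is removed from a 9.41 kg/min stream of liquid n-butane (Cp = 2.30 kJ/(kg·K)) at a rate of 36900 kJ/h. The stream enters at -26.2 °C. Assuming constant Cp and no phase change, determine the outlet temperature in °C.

Q = 36900 kJ/h = 615 kJ/min
ΔT = Q/(ṁ·Cp) = 615/(9.41×2.30) = 28.416 K
T_out = -26.2 − 28.416 = -54.616 °C

T_out = -54.6 °C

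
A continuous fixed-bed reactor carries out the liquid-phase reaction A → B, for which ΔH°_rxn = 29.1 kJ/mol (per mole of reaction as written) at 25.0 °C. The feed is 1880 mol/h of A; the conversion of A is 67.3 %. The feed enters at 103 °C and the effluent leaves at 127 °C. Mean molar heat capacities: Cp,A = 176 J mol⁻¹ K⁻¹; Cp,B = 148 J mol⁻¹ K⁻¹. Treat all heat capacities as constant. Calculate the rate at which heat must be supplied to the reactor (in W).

Q_in = 11400 W

Extent of reaction ξ = 0.673 × 1880 = 1265.2 mol/h
Reaction term: ξ·ΔH°_rxn = 1265.2 × 29.1 = 36818 kJ/h
Sensible, feed 103→25 °C: -25809 kJ/h
Outlet flows (mol/h): A 614.76, B 1265.2
Sensible, products 25→127 °C: 30136 kJ/h
Q = ΔH = 41146 kJ/h = 11.429 kW
Heat supplied = 11429 W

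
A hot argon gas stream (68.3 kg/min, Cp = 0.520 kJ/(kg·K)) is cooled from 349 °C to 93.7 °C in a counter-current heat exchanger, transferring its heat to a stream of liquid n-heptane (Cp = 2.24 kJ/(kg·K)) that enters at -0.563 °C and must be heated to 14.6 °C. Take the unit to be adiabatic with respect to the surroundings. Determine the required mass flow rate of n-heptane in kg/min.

ṁ_c = 267 kg/min

Heat released by hot stream: Q = 68.3 × 0.520 × (349 − 93.7) = 9067.2 kJ/min
Energy balance on cold side (adiabatic exchanger): Q = ṁ_c·Cp_c·(T_c,out − T_c,in)
ṁ_c = 9067.2 / [2.24 × (14.6 − -0.563)] = 266.96 kg/min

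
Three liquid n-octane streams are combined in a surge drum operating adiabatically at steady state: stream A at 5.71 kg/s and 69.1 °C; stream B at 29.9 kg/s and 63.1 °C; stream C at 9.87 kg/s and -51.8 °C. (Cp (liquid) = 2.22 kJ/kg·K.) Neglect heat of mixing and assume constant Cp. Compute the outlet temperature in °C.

Adiabatic, steady state ⇒ Σ ṁᵢCp,ᵢ(T_out − Tᵢ) = 0
Σ ṁᵢCp,ᵢTᵢ = 5.71×2.22×69.1 + 29.9×2.22×63.1 + 9.87×2.22×-51.8 = 3929.4
Σ ṁᵢCp,ᵢ = 5.71×2.22 + 29.9×2.22 + 9.87×2.22 = 100.97
T_out = 3929.4 / 100.97 = 38.918 °C

T_out = 38.9 °C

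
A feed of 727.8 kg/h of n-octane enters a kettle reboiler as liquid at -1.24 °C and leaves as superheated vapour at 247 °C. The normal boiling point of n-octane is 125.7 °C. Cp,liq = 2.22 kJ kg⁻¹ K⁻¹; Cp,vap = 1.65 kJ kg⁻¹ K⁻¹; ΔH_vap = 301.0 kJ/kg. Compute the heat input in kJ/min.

Q = 9500 kJ/min

liquid -1.24→125.7 °C: 281.81 kJ/kg
vaporisation at 125.7 °C: 301 kJ/kg
vapour 125.7→247 °C: 200.14 kJ/kg
Δh = 281.81 + 301 + 200.14 = 782.95 kJ/kg
Q = ṁ·Δh = 727.8 kg/h × 782.95 kJ/kg = 569830 kJ/h
|Q| = 158.29 kW = 9497.2 kJ/min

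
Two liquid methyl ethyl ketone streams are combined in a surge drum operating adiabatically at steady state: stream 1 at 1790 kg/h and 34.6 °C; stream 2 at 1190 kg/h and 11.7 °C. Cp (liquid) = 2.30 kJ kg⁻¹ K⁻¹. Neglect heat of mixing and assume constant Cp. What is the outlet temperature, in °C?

Energy balance with Q = 0: Σ ṁᵢCp,ᵢ(T_out − Tᵢ) = 0
T_out = Σ ṁᵢCp,ᵢTᵢ / Σ ṁᵢCp,ᵢ
      = 174470 / 6854 = 25.455 °C

T_out = 25.5 °C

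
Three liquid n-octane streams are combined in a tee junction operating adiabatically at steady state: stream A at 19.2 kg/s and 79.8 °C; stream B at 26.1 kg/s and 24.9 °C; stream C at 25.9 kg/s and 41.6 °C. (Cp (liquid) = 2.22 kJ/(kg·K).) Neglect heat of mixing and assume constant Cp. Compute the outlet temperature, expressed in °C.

Adiabatic, steady state ⇒ Σ ṁᵢCp,ᵢ(T_out − Tᵢ) = 0
Σ ṁᵢCp,ᵢTᵢ = 19.2×2.22×79.8 + 26.1×2.22×24.9 + 25.9×2.22×41.6 = 7236.1
Σ ṁᵢCp,ᵢ = 19.2×2.22 + 26.1×2.22 + 25.9×2.22 = 158.06
T_out = 7236.1 / 158.06 = 45.779 °C

T_out = 45.8 °C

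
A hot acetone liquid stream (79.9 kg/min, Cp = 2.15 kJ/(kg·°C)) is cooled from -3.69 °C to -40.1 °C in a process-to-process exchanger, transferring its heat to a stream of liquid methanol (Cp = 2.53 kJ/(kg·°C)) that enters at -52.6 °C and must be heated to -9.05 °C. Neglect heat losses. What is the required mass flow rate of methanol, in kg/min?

ṁ_c = 56.8 kg/min

Heat released by hot stream: Q = 79.9 × 2.15 × (-3.69 − -40.1) = 6254.7 kJ/min
Energy balance on cold side (adiabatic exchanger): Q = ṁ_c·Cp_c·(T_c,out − T_c,in)
ṁ_c = 6254.7 / [2.53 × (-9.05 − -52.6)] = 56.767 kg/min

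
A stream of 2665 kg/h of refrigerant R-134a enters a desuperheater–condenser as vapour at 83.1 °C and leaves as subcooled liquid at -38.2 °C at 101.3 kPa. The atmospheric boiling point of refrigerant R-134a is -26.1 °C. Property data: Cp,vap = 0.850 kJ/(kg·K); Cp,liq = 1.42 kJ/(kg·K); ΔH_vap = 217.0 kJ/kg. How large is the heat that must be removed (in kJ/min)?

Q_c = 14500 kJ/min

vapour 83.1→-26.1 °C: -92.82 kJ/kg
condensation at -26.1 °C: -217 kJ/kg
liquid -26.1→-38.2 °C: -17.182 kJ/kg
Δh = -92.82 + -217 + -17.182 = -327 kJ/kg
Q = ṁ·Δh = 2665 kg/h × -327 kJ/kg = -871460 kJ/h
|Q| = 242.07 kW = 14524 kJ/min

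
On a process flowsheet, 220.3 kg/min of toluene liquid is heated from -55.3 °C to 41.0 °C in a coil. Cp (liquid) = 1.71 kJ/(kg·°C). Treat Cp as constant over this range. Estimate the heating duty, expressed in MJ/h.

Q = 2180 MJ/h

Q = ṁ·Cp·ΔT = 220.3 × 1.71 × (41.0 − -55.3) = 36277 kJ/min
Converting: 36277 / 60 s = 604.62 kW
Heating duty = 2176.6 MJ/h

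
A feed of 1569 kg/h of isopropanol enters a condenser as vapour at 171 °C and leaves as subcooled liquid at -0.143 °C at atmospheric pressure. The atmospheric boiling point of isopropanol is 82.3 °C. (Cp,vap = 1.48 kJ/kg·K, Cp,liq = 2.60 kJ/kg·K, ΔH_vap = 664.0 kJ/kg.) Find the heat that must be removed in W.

Q_c = 440000 W

vapour 171→82.3 °C: -131.28 kJ/kg
condensation at 82.3 °C: -664 kJ/kg
liquid 82.3→-0.143 °C: -214.35 kJ/kg
Δh = -131.28 + -664 + -214.35 = -1009.6 kJ/kg
Q = ṁ·Δh = 1569 kg/h × -1009.6 kJ/kg = -1.5841e+06 kJ/h
|Q| = 440.03 kW = 440030 W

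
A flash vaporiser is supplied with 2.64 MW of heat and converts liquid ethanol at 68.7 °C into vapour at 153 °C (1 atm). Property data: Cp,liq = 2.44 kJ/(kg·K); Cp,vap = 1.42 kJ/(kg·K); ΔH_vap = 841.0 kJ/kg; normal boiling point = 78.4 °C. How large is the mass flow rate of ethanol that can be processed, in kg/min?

Δh = 2.44×(78.4−68.7) + 841.0 + 1.42×(153−78.4) = 970.6 kJ/kg
Q = 2.64 MW = 2640 kJ/s = 158400 kJ/min
ṁ = Q/Δh = 158400 / 970.6 = 163.2 kg/min

ṁ = 163 kg/min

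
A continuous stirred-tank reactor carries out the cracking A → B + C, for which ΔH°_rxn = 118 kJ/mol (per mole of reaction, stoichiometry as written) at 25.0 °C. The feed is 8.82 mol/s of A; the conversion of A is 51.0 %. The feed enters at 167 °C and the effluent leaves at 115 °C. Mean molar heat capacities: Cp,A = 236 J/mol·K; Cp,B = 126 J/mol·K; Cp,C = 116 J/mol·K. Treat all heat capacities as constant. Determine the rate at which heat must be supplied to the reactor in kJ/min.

Extent of reaction ξ = 0.510 × 8.82 = 4.4982 mol/s
Reaction term: ξ·ΔH°_rxn = 4.4982 × 118 = 530.79 kJ/s
Sensible, feed 167→25 °C: -295.58 kJ/s
Outlet flows (mol/s): A 4.3218, B 4.4982, C 4.4982
Sensible, products 25→115 °C: 189.77 kJ/s
Q = ΔH = 424.98 kJ/s = 424.98 kW
Heat supplied = 25499 kJ/min

Q_in = 25500 kJ/min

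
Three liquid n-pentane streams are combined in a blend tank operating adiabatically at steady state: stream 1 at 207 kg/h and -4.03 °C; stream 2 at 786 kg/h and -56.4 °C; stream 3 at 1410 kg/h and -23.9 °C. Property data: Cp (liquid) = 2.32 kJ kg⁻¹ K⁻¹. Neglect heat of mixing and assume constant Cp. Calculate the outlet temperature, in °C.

T_out = -32.8 °C

Adiabatic, steady state ⇒ Σ ṁᵢCp,ᵢ(T_out − Tᵢ) = 0
T_out = Σ ṁᵢCp,ᵢTᵢ / Σ ṁᵢCp,ᵢ
      = -182960 / 5575 = -32.819 °C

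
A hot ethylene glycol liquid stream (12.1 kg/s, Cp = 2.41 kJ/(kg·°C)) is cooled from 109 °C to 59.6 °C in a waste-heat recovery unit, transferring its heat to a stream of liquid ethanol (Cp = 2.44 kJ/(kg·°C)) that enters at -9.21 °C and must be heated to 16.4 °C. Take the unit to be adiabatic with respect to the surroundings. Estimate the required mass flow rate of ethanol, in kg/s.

Heat released by hot stream: Q = 12.1 × 2.41 × (109 − 59.6) = 1440.6 kJ/s
Energy balance on cold side (adiabatic exchanger): Q = ṁ_c·Cp_c·(T_c,out − T_c,in)
ṁ_c = 1440.6 / [2.44 × (16.4 − -9.21)] = 23.053 kg/s

ṁ_c = 23.1 kg/s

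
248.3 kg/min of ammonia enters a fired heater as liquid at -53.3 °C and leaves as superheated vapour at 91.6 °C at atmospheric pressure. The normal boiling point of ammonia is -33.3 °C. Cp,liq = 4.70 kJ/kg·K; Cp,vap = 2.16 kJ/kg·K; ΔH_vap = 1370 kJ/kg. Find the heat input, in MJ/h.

liquid -53.3→-33.3 °C: 94 kJ/kg
vaporisation at -33.3 °C: 1370 kJ/kg
vapour -33.3→91.6 °C: 269.78 kJ/kg
Δh = 94 + 1370 + 269.78 = 1733.8 kJ/kg
Q = ṁ·Δh = 248.3 kg/min × 1733.8 kJ/kg = 430500 kJ/min
|Q| = 7175 kW = 25830 MJ/h

Q = 25800 MJ/h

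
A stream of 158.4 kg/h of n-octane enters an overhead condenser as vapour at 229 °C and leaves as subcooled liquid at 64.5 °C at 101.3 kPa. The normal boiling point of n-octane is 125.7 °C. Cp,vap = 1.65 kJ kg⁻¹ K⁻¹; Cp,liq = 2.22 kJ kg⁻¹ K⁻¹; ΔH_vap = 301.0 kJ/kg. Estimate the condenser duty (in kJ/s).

Q_c = 26.7 kJ/s

vapour 229→125.7 °C: -170.44 kJ/kg
condensation at 125.7 °C: -301 kJ/kg
liquid 125.7→64.5 °C: -135.86 kJ/kg
Δh = -170.44 + -301 + -135.86 = -607.31 kJ/kg
Q = ṁ·Δh = 158.4 kg/h × -607.31 kJ/kg = -96198 kJ/h
|Q| = 26.722 kW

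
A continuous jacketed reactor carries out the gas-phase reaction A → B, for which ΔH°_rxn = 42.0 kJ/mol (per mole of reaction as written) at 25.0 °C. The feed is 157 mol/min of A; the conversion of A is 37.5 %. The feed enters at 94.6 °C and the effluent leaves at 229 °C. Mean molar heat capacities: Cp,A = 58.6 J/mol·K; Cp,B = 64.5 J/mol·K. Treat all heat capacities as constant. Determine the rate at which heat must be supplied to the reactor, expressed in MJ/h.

Q_in = 227 MJ/h

Extent of reaction ξ = 0.375 × 157 = 58.875 mol/min
Reaction term: ξ·ΔH°_rxn = 58.875 × 42.0 = 2472.8 kJ/min
Sensible, feed 94.6→25 °C: -640.33 kJ/min
Outlet flows (mol/min): A 98.125, B 58.875
Sensible, products 25→229 °C: 1947.7 kJ/min
Q = ΔH = 3780.1 kJ/min = 63.002 kW
Heat supplied = 226.81 MJ/h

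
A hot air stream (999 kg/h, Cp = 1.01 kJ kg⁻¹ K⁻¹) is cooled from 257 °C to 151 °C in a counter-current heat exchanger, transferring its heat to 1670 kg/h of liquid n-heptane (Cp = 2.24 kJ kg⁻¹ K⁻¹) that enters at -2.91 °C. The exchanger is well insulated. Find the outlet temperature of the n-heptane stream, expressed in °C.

T_c,out = 25.7 °C

Heat released by hot stream: Q = 999 × 1.01 × (257 − 151) = 106950 kJ/h
Energy balance on cold side (adiabatic exchanger): Q = ṁ_c·Cp_c·(T_c,out − T_c,in)
T_c,out = -2.91 + 106950/(1670 × 2.24) = 25.681 °C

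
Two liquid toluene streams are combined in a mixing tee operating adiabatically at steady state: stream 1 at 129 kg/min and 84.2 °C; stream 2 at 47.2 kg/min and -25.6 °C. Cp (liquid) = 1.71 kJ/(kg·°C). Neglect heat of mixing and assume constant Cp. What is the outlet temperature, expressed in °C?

T_out = 54.8 °C

Adiabatic, steady state ⇒ Σ ṁᵢCp,ᵢ(T_out − Tᵢ) = 0
Σ ṁᵢCp,ᵢTᵢ = 129×1.71×84.2 + 47.2×1.71×-25.6 = 16507
Σ ṁᵢCp,ᵢ = 129×1.71 + 47.2×1.71 = 301.3
T_out = 16507 / 301.3 = 54.787 °C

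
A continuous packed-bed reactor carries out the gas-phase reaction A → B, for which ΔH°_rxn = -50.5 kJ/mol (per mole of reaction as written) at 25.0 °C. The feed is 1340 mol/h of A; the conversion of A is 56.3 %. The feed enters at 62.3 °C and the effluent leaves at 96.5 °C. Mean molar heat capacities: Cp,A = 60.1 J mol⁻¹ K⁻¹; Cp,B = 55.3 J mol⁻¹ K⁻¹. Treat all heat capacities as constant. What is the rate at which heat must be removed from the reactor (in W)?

Q_out = 9890 W

Extent of reaction ξ = 0.563 × 1340 = 754.42 mol/h
Reaction term: ξ·ΔH°_rxn = 754.42 × -50.5 = -38098 kJ/h
Sensible, feed 62.3→25 °C: -3003.9 kJ/h
Outlet flows (mol/h): A 585.58, B 754.42
Sensible, products 25→96.5 °C: 5499.3 kJ/h
Q = ΔH = -35603 kJ/h = -9.8897 kW
Heat removed = 9889.7 W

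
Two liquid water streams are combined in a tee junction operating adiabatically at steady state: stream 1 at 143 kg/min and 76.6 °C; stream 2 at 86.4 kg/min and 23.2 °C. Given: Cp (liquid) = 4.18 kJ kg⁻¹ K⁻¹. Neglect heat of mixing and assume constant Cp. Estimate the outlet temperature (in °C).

T_out = 56.5 °C

Energy balance with Q = 0: Σ ṁᵢCp,ᵢ(T_out − Tᵢ) = 0
Σ ṁᵢCp,ᵢTᵢ = 143×4.18×76.6 + 86.4×4.18×23.2 = 54166
Σ ṁᵢCp,ᵢ = 143×4.18 + 86.4×4.18 = 958.89
T_out = 54166 / 958.89 = 56.488 °C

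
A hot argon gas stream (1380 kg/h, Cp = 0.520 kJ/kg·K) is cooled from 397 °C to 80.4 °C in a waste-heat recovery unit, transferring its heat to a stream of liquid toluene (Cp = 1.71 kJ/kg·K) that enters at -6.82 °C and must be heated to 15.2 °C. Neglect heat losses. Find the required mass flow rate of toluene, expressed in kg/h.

Heat released by hot stream: Q = 1380 × 0.520 × (397 − 80.4) = 227190 kJ/h
Energy balance on cold side (adiabatic exchanger): Q = ṁ_c·Cp_c·(T_c,out − T_c,in)
ṁ_c = 227190 / [1.71 × (15.2 − -6.82)] = 6033.6 kg/h

ṁ_c = 6030 kg/h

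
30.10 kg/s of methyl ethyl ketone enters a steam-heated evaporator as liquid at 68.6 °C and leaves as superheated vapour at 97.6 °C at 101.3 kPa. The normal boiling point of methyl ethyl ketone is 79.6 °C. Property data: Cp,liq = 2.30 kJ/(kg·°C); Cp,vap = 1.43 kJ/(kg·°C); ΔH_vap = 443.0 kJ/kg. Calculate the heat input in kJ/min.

Q = 892000 kJ/min

liquid 68.6→79.6 °C: 25.3 kJ/kg
vaporisation at 79.6 °C: 443 kJ/kg
vapour 79.6→97.6 °C: 25.74 kJ/kg
Δh = 25.3 + 443 + 25.74 = 494.04 kJ/kg
Q = ṁ·Δh = 30.10 kg/s × 494.04 kJ/kg = 14871 kJ/s
|Q| = 14871 kW = 892240 kJ/min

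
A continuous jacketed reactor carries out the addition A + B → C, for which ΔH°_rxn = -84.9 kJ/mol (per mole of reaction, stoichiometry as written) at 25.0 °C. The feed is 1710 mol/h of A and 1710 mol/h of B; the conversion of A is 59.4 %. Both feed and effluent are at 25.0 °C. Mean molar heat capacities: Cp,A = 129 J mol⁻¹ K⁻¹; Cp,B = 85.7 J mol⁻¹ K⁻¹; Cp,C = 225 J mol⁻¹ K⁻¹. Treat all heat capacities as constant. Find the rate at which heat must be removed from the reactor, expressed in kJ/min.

Extent of reaction ξ = 0.594 × 1710 = 1015.7 mol/h
Reaction term: ξ·ΔH°_rxn = 1015.7 × -84.9 = -86236 kJ/h
Q = ΔH = -86236 kJ/h = -23.955 kW
Heat removed = 1437.3 kJ/min

Q_out = 1440 kJ/min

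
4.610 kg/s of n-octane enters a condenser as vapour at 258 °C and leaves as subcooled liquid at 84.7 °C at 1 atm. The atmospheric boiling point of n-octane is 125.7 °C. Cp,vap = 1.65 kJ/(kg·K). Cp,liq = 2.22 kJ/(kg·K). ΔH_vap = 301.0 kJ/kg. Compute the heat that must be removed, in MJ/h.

vapour 258→125.7 °C: -218.3 kJ/kg
condensation at 125.7 °C: -301 kJ/kg
liquid 125.7→84.7 °C: -91.02 kJ/kg
Δh = -218.3 + -301 + -91.02 = -610.32 kJ/kg
Q = ṁ·Δh = 4.610 kg/s × -610.32 kJ/kg = -2813.6 kJ/s
|Q| = 2813.6 kW = 10129 MJ/h

Q_c = 10100 MJ/h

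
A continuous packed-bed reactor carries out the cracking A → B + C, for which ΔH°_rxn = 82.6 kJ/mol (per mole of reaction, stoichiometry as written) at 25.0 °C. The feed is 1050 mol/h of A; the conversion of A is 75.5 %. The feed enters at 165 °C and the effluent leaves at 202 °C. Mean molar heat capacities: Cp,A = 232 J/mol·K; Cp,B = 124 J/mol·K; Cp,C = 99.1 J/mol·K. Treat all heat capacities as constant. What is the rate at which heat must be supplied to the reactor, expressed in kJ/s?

Q_in = 20.3 kJ/s

Extent of reaction ξ = 0.755 × 1050 = 792.75 mol/h
Reaction term: ξ·ΔH°_rxn = 792.75 × 82.6 = 65481 kJ/h
Sensible, feed 165→25 °C: -34104 kJ/h
Outlet flows (mol/h): A 257.25, B 792.75, C 792.75
Sensible, products 25→202 °C: 41868 kJ/h
Q = ΔH = 73246 kJ/h = 20.346 kW
Heat supplied = 20.346 kJ/s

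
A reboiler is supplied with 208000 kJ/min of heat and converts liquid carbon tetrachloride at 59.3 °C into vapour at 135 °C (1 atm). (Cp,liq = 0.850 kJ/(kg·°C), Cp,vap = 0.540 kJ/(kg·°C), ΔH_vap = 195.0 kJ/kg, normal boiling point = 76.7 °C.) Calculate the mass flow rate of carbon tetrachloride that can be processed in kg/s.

Δh = 0.850×(76.7−59.3) + 195.0 + 0.540×(135−76.7) = 241.27 kJ/kg
Q = 208000 kJ/min = 3466.7 kJ/s = 3466.7 kJ/s
ṁ = Q/Δh = 3466.7 / 241.27 = 14.368 kg/s

ṁ = 14.4 kg/s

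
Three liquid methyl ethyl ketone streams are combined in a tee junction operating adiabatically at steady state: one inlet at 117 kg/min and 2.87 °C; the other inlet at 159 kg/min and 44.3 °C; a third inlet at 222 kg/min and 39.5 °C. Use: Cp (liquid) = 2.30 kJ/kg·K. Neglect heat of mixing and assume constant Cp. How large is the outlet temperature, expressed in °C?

No heat crosses the boundary, so H_out = H_in.
T_out = Σ ṁᵢCp,ᵢTᵢ / Σ ṁᵢCp,ᵢ
      = 37142 / 1145.4 = 32.427 °C

T_out = 32.4 °C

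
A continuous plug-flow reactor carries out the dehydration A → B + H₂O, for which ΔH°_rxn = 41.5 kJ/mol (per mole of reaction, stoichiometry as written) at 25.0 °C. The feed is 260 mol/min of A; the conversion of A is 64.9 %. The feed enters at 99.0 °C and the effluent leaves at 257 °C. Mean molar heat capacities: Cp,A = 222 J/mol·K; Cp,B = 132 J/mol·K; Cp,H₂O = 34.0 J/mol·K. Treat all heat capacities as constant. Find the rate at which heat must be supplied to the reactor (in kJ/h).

Extent of reaction ξ = 0.649 × 260 = 168.74 mol/min
Reaction term: ξ·ΔH°_rxn = 168.74 × 41.5 = 7002.7 kJ/min
Sensible, feed 99.0→25 °C: -4271.3 kJ/min
Outlet flows (mol/min): A 91.26, B 168.74, H₂O 168.74
Sensible, products 25→257 °C: 11199 kJ/min
Q = ΔH = 13930 kJ/min = 232.17 kW
Heat supplied = 835810 kJ/h

Q_in = 836000 kJ/h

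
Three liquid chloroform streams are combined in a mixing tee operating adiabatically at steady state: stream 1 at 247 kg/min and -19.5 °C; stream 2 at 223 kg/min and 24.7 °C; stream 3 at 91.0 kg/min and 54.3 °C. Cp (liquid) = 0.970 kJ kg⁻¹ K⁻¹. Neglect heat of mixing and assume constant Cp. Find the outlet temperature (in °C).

No heat crosses the boundary, so H_out = H_in.
Σ ṁᵢCp,ᵢTᵢ = 247×0.970×-19.5 + 223×0.970×24.7 + 91.0×0.970×54.3 = 5463.9
Σ ṁᵢCp,ᵢ = 247×0.970 + 223×0.970 + 91.0×0.970 = 544.17
T_out = 5463.9 / 544.17 = 10.041 °C

T_out = 10.0 °C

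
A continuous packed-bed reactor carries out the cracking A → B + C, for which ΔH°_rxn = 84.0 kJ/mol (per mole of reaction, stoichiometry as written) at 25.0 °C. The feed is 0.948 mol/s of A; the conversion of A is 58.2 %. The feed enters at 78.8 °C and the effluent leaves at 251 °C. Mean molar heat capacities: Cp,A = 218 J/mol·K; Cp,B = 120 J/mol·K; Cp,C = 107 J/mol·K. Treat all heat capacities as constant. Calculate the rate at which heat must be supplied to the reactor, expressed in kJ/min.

Q_in = 4980 kJ/min

Extent of reaction ξ = 0.582 × 0.948 = 0.55174 mol/s
Reaction term: ξ·ΔH°_rxn = 0.55174 × 84.0 = 46.346 kJ/s
Sensible, feed 78.8→25 °C: -11.119 kJ/s
Outlet flows (mol/s): A 0.39626, B 0.55174, C 0.55174
Sensible, products 25→251 °C: 47.828 kJ/s
Q = ΔH = 83.056 kJ/s = 83.056 kW
Heat supplied = 4983.3 kJ/min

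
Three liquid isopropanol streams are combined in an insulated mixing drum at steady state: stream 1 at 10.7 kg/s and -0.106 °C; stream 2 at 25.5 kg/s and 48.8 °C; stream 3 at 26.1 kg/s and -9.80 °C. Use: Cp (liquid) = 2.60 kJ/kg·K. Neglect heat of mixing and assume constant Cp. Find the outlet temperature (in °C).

T_out = 15.9 °C

No heat crosses the boundary, so H_out = H_in.
T_out = Σ ṁᵢCp,ᵢTᵢ / Σ ṁᵢCp,ᵢ
      = 2567.5 / 161.98 = 15.85 °C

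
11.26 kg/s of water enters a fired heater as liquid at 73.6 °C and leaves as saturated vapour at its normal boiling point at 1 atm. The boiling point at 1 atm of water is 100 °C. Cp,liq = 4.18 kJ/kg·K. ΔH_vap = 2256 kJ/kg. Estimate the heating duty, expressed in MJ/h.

liquid 73.6→100 °C: 110.35 kJ/kg
vaporisation at 100 °C: 2256 kJ/kg
Δh = 110.35 + 2256 = 2366.4 kJ/kg
Q = ṁ·Δh = 11.26 kg/s × 2366.4 kJ/kg = 26645 kJ/s
|Q| = 26645 kW = 95922 MJ/h

Q = 95900 MJ/h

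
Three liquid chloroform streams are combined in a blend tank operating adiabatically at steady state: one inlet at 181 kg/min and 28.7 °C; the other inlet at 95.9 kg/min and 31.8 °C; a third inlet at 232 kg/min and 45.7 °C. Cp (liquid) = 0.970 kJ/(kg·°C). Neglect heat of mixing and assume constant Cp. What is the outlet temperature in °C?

T_out = 37.0 °C

Energy balance with Q = 0: Σ ṁᵢCp,ᵢ(T_out − Tᵢ) = 0
Σ ṁᵢCp,ᵢTᵢ = 181×0.970×28.7 + 95.9×0.970×31.8 + 232×0.970×45.7 = 18281
Σ ṁᵢCp,ᵢ = 181×0.970 + 95.9×0.970 + 232×0.970 = 493.63
T_out = 18281 / 493.63 = 37.034 °C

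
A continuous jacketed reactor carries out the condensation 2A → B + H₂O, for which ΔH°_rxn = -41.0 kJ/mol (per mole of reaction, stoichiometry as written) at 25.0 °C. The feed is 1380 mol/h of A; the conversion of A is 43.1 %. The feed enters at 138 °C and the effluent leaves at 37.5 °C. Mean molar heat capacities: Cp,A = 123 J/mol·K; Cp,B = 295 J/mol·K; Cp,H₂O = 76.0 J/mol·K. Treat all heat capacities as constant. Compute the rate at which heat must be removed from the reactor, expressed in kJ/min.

Extent of reaction ξ = 0.431 × 1380 / 2 = 297.39 mol/h
Reaction term: ξ·ΔH°_rxn = 297.39 × -41.0 = -12193 kJ/h
Sensible, feed 138→25 °C: -19181 kJ/h
Outlet flows (mol/h): A 785.22, B 297.39, H₂O 297.39
Sensible, products 25→37.5 °C: 2586.4 kJ/h
Q = ΔH = -28787 kJ/h = -7.9964 kW
Heat removed = 479.79 kJ/min

Q_out = 480 kJ/min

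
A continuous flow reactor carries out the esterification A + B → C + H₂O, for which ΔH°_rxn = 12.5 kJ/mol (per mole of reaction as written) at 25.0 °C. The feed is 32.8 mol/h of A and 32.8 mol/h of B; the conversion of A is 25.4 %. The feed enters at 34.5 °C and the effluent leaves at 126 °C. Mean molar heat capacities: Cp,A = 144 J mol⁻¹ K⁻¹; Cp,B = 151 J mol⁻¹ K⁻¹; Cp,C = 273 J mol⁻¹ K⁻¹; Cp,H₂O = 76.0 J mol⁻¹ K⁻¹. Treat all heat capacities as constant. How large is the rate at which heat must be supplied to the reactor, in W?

Extent of reaction ξ = 0.254 × 32.8 = 8.3312 mol/h
Reaction term: ξ·ΔH°_rxn = 8.3312 × 12.5 = 104.14 kJ/h
Sensible, feed 34.5→25 °C: -91.922 kJ/h
Outlet flows (mol/h): A 24.469, B 24.469, C 8.3312, H₂O 8.3312
Sensible, products 25→126 °C: 1022.7 kJ/h
Q = ΔH = 1034.9 kJ/h = 0.28748 kW
Heat supplied = 287.48 W

Q_in = 287 W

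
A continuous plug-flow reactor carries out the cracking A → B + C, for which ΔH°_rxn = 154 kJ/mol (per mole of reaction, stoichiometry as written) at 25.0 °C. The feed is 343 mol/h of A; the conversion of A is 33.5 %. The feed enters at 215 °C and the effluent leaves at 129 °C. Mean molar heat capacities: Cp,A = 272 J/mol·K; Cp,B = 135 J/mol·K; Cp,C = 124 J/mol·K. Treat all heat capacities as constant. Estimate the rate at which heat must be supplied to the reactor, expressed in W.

Extent of reaction ξ = 0.335 × 343 = 114.91 mol/h
Reaction term: ξ·ΔH°_rxn = 114.91 × 154 = 17695 kJ/h
Sensible, feed 215→25 °C: -17726 kJ/h
Outlet flows (mol/h): A 228.09, B 114.91, C 114.91
Sensible, products 25→129 °C: 9547.4 kJ/h
Q = ΔH = 9516.6 kJ/h = 2.6435 kW
Heat supplied = 2643.5 W

Q_in = 2640 W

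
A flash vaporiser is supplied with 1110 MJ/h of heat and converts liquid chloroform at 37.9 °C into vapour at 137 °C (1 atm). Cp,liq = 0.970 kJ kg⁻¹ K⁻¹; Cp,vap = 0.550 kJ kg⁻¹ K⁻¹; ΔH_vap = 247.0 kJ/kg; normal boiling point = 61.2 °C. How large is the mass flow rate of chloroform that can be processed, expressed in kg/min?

Δh = 0.970×(61.2−37.9) + 247.0 + 0.550×(137−61.2) = 311.29 kJ/kg
Q = 1110 MJ/h = 308.33 kJ/s = 18500 kJ/min
ṁ = Q/Δh = 18500 / 311.29 = 59.43 kg/min

ṁ = 59.4 kg/min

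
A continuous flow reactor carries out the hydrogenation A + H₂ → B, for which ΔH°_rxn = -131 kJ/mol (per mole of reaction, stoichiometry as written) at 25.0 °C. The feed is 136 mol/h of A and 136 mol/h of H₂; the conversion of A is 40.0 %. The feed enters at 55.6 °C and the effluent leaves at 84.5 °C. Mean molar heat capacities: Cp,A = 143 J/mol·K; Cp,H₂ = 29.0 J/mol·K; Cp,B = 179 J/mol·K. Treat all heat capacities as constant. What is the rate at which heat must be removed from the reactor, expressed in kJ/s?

Q_out = 1.79 kJ/s

Extent of reaction ξ = 0.400 × 136 = 54.4 mol/h
Reaction term: ξ·ΔH°_rxn = 54.4 × -131 = -7126.4 kJ/h
Sensible, feed 55.6→25 °C: -715.8 kJ/h
Outlet flows (mol/h): A 81.6, H₂ 81.6, B 54.4
Sensible, products 25→84.5 °C: 1414.5 kJ/h
Q = ΔH = -6427.7 kJ/h = -1.7855 kW
Heat removed = 1.7855 kJ/s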